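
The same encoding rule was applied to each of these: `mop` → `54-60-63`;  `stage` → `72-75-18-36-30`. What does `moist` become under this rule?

With a=1..z=26, the number is 3·pos + 15.
Applying it to moist: m=13→54, o=15→60, i=9→42, s=19→72, t=20→75.

54-60-42-72-75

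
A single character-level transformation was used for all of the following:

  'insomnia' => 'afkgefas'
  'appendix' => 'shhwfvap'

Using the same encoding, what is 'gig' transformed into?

yay

It's a constant shift of +18 (ROT18).
Applying it to gig: g+18=y, i+18=a, g+18=y.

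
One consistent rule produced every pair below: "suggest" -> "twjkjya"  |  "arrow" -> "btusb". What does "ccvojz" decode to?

basket

The shift increases by 1 at each position, starting from +1: 1, 2, 3, ….
Decoding ccvojz: c−1=b, c−2=a, v−3=s, o−4=k, j−5=e, z−6=t.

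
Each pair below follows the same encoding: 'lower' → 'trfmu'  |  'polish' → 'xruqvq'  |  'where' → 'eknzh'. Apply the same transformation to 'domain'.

lrvilw

The shifts repeat in a cycle of length 3: positions 0,1,… shift by +8, +3, +9, then the pattern repeats.
For domain: d+8=l, o+3=r, m+9=v, a+8=i, i+3=l, n+9=w.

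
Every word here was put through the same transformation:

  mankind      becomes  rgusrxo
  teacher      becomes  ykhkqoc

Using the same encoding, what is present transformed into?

uxlanxe

In mankind: m→r is +5, a→g is +6, n→u is +7, k→s is +8 — the shift increases by 1 each position. The shift increases by 1 at each position, starting from +5: 5, 6, 7, ….
For present: p+5=u, r+6=x, e+7=l, s+8=a, e+9=n, n+10=x, t+11=e.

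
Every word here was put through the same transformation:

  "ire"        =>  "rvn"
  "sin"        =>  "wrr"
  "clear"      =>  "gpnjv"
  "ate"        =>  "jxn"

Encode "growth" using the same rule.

kvxaxl

The shift depends on letter class: consonant r→v is +4, but vowel i→r is +9. The rule splits by letter class: vowels +9, consonants +4.
For growth: g(cons)+4=k, r(cons)+4=v, o(vowel)+9=x, w(cons)+4=a, t(cons)+4=x, h(cons)+4=l.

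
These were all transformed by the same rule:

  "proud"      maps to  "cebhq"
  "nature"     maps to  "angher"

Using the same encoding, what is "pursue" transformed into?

Each letter is shifted forward by 13 in the alphabet (a Caesar shift of +13).
Applying it to pursue: p+13=c, u+13=h, r+13=e, s+13=f, u+13=h, e+13=r.

chefhr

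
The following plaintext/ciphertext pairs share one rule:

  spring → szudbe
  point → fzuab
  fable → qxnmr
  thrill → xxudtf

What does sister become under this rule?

Two steps: reverse the string, then apply a Caesar shift of +12.
On sister: reverse → retsis; then shift: r+12=d, e+12=q, t+12=f, s+12=e, i+12=u, s+12=e.

dqfeue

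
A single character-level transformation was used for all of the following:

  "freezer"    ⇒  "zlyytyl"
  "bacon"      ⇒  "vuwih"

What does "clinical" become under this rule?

Each letter is shifted forward by 20 in the alphabet (a Caesar shift of +20).
Applying it to clinical: c+20=w, l+20=f, i+20=c, n+20=h, i+20=c, c+20=w, a+20=u, l+20=f.

wfchcwuf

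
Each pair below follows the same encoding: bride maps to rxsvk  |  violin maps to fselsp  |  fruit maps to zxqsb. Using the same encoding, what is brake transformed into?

rxcwk

b(1)→r(17) and r(17)→x(23) fit y≡15x+2 (mod 26); the inverse of 15 mod 26 is 7. Each letter's alphabet position (a=0..z=25) is mapped through 15·x+2 mod 26 — an affine cipher.
For brake: b(1)→15·1+2≡17=r; r(17)→15·17+2≡23=x; a(0)→15·0+2≡2=c; k(10)→15·10+2≡22=w; e(4)→15·4+2≡10=k (all mod 26).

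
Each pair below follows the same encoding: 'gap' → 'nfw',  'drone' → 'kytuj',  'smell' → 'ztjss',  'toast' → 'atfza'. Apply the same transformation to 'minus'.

tnuzz

The shift depends on letter class: consonant g→n is +7, but vowel a→f is +5. Vowels shift forward by 5 and consonants shift forward by 7.
For minus: m(cons)+7=t, i(vowel)+5=n, n(cons)+7=u, u(vowel)+5=z, s(cons)+7=z.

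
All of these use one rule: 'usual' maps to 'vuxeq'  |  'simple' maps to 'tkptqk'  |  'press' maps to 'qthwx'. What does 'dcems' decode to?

cabin

In usual: u→v is +1, s→u is +2, u→x is +3, a→e is +4 — the shift increases by 1 each position. Letter i (0-indexed) is shifted by i+1, so successive shifts are 1, 2, 3, ….
Undoing it on dcems: d−1=c, c−2=a, e−3=b, m−4=i, s−5=n.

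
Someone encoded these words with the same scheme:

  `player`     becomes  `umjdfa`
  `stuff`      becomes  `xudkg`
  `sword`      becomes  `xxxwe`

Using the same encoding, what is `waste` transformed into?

Shifts by position in player: pos 0: p→u (+5), pos 1: l→m (+1), pos 2: a→j (+9), pos 3: y→d (+5), pos 4: e→f (+1), pos 5: r→a (+9) — repeating every 3. The shifts repeat in a cycle of length 3: positions 0,1,… shift by +5, +1, +9, then the pattern repeats.
On waste: w+5=b, a+1=b, s+9=b, t+5=y, e+1=f.

bbbyf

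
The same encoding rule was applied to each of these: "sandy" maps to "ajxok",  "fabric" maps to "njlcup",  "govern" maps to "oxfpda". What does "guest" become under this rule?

ododf

Each letter shifts forward by (position + 8), i.e. 8, 9, 10, … — the shift grows by one for each successive letter.
On guest: g+8=o, u+9=d, e+10=o, s+11=d, t+12=f.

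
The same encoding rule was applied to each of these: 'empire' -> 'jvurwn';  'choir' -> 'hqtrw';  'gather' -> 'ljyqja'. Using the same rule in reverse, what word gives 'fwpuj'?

ankle

Shifts by position in empire: pos 0: e→j (+5), pos 1: m→v (+9), pos 2: p→u (+5), pos 3: i→r (+9) — repeating every 2. A repeating key of period 2 is used — shifts +5, +9 over and over.
Decoding fwpuj: f−5=a, w−9=n, p−5=k, u−9=l, j−5=e.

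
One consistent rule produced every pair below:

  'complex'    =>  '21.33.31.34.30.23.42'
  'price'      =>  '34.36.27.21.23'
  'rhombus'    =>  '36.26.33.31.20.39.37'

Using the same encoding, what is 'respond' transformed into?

c is letter #3 and maps to 21: an offset of 18. The number is (letter's place in the alphabet, a=1) + 18.
On respond: r=18→36, e=5→23, s=19→37, p=16→34, o=15→33, n=14→32, d=4→22.

36.23.37.34.33.32.22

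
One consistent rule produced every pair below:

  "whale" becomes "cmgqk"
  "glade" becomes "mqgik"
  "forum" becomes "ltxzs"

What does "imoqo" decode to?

chili

It's a Vigenère-style cipher with numeric key [6,5]: position i shifts by key[i mod 2].
Decoding imoqo: i−6=c, m−5=h, o−6=i, q−5=l, o−6=i.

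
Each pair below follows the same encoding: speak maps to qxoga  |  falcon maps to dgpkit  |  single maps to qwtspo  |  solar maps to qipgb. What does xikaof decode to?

Treating letters as 0–25, the rule is x ↦ 15x + 6 (mod 26).
Undoing it on xikaof: x(23)→7·(23−6)≡15=p; i(8)→7·(8−6)≡14=o; k(10)→7·(10−6)≡2=c; a(0)→7·(0−6)≡10=k; o(14)→7·(14−6)≡4=e; f(5)→7·(5−6)≡19=t (all mod 26).

pocket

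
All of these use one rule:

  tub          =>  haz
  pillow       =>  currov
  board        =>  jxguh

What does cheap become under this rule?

Two steps: reverse the string, then apply a Caesar shift of +6.
Applying it to cheap: reverse → paehc; then shift: p+6=v, a+6=g, e+6=k, h+6=n, c+6=i.

vgkni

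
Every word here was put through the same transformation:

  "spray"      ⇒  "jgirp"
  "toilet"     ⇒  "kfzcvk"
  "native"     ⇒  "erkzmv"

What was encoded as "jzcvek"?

silent

Compare letters: s→j is +17, p→g is +17, r→i is +17 — a constant shift. This is a Caesar cipher with shift 17.
Decoding jzcvek: j−17=s, z−17=i, c−17=l, v−17=e, e−17=n, k−17=t.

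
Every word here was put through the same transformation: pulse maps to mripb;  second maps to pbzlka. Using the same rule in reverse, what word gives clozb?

Every letter moves 23 places later in the alphabet, wrapping around z→a.
Undoing it on clozb: c−23=f, l−23=o, o−23=r, z−23=c, b−23=e.

force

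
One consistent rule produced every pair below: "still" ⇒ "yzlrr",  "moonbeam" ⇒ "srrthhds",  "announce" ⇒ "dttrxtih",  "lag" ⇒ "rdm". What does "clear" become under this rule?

The shift depends on letter class: consonant s→y is +6, but vowel i→l is +3. Vowels shift forward by 3 and consonants shift forward by 6.
Applying it to clear: c(cons)+6=i, l(cons)+6=r, e(vowel)+3=h, a(vowel)+3=d, r(cons)+6=x.

irhdx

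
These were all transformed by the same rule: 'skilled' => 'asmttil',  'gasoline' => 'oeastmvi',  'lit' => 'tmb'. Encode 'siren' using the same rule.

amziv

The shift depends on letter class: consonant s→a is +8, but vowel i→m is +4. Two shifts are in play — +4 for a/e/i/o/u, +8 for every other letter.
Applying it to siren: s(cons)+8=a, i(vowel)+4=m, r(cons)+8=z, e(vowel)+4=i, n(cons)+8=v.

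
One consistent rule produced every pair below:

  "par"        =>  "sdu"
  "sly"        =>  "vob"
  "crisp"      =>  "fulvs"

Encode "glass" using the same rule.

jodvv

Each letter is shifted forward by 3 in the alphabet (a Caesar shift of +3).
For glass: g+3=j, l+3=o, a+3=d, s+3=v, s+3=v.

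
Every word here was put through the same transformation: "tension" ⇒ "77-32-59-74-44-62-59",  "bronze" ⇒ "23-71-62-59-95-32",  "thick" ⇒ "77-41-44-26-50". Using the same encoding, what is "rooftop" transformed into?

71-62-62-35-77-62-65

t(#20)→77 and e(#5)→32: differences scale by 3, so n = 3·pos + 17. With a=1..z=26, the number is 3·pos + 17.
Applying it to rooftop: r=18→71, o=15→62, o=15→62, f=6→35, t=20→77, o=15→62, p=16→65.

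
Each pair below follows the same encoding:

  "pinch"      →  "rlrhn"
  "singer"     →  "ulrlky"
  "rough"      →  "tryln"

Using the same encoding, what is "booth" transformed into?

In pinch: p→r is +2, i→l is +3, n→r is +4, c→h is +5 — the shift increases by 1 each position. The shift increases by 1 at each position, starting from +2: 2, 3, 4, ….
Applying it to booth: b+2=d, o+3=r, o+4=s, t+5=y, h+6=n.

drsyn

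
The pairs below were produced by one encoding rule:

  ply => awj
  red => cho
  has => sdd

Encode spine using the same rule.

The shift depends on letter class: consonant p→a is +11, but vowel e→h is +3. The rule splits by letter class: vowels +3, consonants +11.
On spine: s(cons)+11=d, p(cons)+11=a, i(vowel)+3=l, n(cons)+11=y, e(vowel)+3=h.

dalyh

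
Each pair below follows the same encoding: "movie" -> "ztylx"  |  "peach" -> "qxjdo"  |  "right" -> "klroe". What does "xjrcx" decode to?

This is an affine cipher: with a=0,…,z=25, each position x becomes (23x+9) mod 26.
Decoding xjrcx: x(23)→17·(23−9)≡4=e; j(9)→17·(9−9)≡0=a; r(17)→17·(17−9)≡6=g; c(2)→17·(2−9)≡11=l; x(23)→17·(23−9)≡4=e (all mod 26).

eagle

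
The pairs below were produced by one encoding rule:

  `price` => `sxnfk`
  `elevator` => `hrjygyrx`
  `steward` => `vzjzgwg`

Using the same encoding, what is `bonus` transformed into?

Shifts by position in price: pos 0: p→s (+3), pos 1: r→x (+6), pos 2: i→n (+5), pos 3: c→f (+3), pos 4: e→k (+6) — repeating every 3. The shifts repeat in a cycle of length 3: positions 0,1,… shift by +3, +6, +5, then the pattern repeats.
Applying it to bonus: b+3=e, o+6=u, n+5=s, u+3=x, s+6=y.

eusxy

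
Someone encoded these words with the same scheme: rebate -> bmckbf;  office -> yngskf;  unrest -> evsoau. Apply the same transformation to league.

Shifts by position in rebate: pos 0: r→b (+10), pos 1: e→m (+8), pos 2: b→c (+1), pos 3: a→k (+10), pos 4: t→b (+8), pos 5: e→f (+1) — repeating every 3. It's a Vigenère-style cipher with numeric key [10,8,1]: position i shifts by key[i mod 3].
For league: l+10=v, e+8=m, a+1=b, g+10=q, u+8=c, e+1=f.

vmbqcf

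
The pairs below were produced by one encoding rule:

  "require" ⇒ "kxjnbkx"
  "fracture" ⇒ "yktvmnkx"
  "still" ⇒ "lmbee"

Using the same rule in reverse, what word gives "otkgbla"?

varnish

Compare letters: r→k is +19, e→x is +19, q→j is +19 — a constant shift. It's a constant shift of +19 (ROT19).
Decoding otkgbla: o−19=v, t−19=a, k−19=r, g−19=n, b−19=i, l−19=s, a−19=h.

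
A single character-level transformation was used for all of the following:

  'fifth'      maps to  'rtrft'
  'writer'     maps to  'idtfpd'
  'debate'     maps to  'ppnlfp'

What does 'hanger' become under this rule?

Two shifts are in play — +11 for a/e/i/o/u, +12 for every other letter.
Applying it to hanger: h(cons)+12=t, a(vowel)+11=l, n(cons)+12=z, g(cons)+12=s, e(vowel)+11=p, r(cons)+12=d.

tlzspd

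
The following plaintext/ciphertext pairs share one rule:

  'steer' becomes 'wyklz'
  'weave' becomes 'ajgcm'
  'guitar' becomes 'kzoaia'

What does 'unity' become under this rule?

ysoag

Letter i (0-indexed) is shifted by i+4, so successive shifts are 4, 5, 6, ….
On unity: u+4=y, n+5=s, i+6=o, t+7=a, y+8=g.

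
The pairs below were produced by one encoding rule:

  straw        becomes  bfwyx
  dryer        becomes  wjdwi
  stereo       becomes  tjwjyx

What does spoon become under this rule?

sttux

The output letters match the input read backwards, each shifted +5: straw reversed is warts. The word is reversed, then every letter is shifted forward by 5.
Applying it to spoon: reverse → noops; then shift: n+5=s, o+5=t, o+5=t, p+5=u, s+5=x.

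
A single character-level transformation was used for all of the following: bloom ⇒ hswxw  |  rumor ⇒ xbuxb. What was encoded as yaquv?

In bloom: b→h is +6, l→s is +7, o→w is +8, o→x is +9 — the shift increases by 1 each position. The shift increases by 1 at each position, starting from +6: 6, 7, 8, ….
Undoing it on yaquv: y−6=s, a−7=t, q−8=i, u−9=l, v−10=l.

still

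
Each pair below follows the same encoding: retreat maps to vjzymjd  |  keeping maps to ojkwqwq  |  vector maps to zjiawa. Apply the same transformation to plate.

tqgam

In retreat: r→v is +4, e→j is +5, t→z is +6, r→y is +7 — the shift increases by 1 each position. Letter i (0-indexed) is shifted by i+4, so successive shifts are 4, 5, 6, ….
Applying it to plate: p+4=t, l+5=q, a+6=g, t+7=a, e+8=m.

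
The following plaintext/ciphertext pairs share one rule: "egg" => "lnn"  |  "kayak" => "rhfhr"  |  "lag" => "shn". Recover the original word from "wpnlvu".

Every letter moves 7 places later in the alphabet, wrapping around z→a.
Undoing it on wpnlvu: w−7=p, p−7=i, n−7=g, l−7=e, v−7=o, u−7=n.

pigeon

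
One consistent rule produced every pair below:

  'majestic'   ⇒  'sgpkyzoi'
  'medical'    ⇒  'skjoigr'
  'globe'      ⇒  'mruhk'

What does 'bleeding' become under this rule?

Compare letters: m→s is +6, a→g is +6, j→p is +6 — a constant shift. It's a constant shift of +6 (ROT6).
For bleeding: b+6=h, l+6=r, e+6=k, e+6=k, d+6=j, i+6=o, n+6=t, g+6=m.

hrkkjotm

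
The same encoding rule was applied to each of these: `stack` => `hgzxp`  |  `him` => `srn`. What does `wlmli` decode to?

donor

Each pair mirrors across the alphabet (s↔h, t↔g, a↔z): positions sum to 25. This is the alphabet-reversal cipher (Atbash): a becomes z, b becomes y, etc.
Undoing it on wlmli: w↔d, l↔o, m↔n, l↔o, i↔r.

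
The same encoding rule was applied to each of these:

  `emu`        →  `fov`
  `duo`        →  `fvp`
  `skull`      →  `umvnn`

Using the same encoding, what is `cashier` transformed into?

The shift depends on letter class: consonant m→o is +2, but vowel e→f is +1. Vowels shift forward by 1 and consonants shift forward by 2.
Applying it to cashier: c(cons)+2=e, a(vowel)+1=b, s(cons)+2=u, h(cons)+2=j, i(vowel)+1=j, e(vowel)+1=f, r(cons)+2=t.

ebujjft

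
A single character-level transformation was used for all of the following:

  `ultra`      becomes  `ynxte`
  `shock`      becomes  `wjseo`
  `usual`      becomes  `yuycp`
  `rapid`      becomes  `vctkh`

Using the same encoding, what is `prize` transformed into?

ttmbi

Shifts by position in ultra: pos 0: u→y (+4), pos 1: l→n (+2), pos 2: t→x (+4), pos 3: r→t (+2) — repeating every 2. It's a Vigenère-style cipher with numeric key [4,2]: position i shifts by key[i mod 2].
Applying it to prize: p+4=t, r+2=t, i+4=m, z+2=b, e+4=i.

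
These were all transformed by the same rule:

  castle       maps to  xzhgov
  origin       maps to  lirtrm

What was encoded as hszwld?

shadow

Each letter is replaced by its mirror in the alphabet: a↔z, b↔y, c↔x, and so on (the Atbash cipher).
Decoding hszwld: h↔s, s↔h, z↔a, w↔d, l↔o, d↔w.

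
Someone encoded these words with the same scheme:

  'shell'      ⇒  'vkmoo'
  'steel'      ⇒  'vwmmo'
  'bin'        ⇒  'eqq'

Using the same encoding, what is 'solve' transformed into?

vwoym

Vowels shift forward by 8 and consonants shift forward by 3.
On solve: s(cons)+3=v, o(vowel)+8=w, l(cons)+3=o, v(cons)+3=y, e(vowel)+8=m.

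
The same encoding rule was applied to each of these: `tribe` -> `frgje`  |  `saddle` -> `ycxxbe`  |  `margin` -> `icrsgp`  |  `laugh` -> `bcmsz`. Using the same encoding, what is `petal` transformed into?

t(19)→f(5) and r(17)→r(17) fit y≡7x+2 (mod 26); the inverse of 7 mod 26 is 15. This is an affine cipher: with a=0,…,z=25, each position x becomes (7x+2) mod 26.
For petal: p(15)→7·15+2≡3=d; e(4)→7·4+2≡4=e; t(19)→7·19+2≡5=f; a(0)→7·0+2≡2=c; l(11)→7·11+2≡1=b (all mod 26).

defcb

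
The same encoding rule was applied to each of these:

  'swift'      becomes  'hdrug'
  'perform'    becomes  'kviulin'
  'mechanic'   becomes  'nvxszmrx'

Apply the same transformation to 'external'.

This is the alphabet-reversal cipher (Atbash): a becomes z, b becomes y, etc.
Applying it to external: e↔v, x↔c, t↔g, e↔v, r↔i, n↔m, a↔z, l↔o.

vcgvimzo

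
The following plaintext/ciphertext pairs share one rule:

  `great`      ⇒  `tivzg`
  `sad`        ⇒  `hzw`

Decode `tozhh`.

glass

Each pair mirrors across the alphabet (g↔t, r↔i, e↔v): positions sum to 25. Each letter is replaced by its mirror in the alphabet: a↔z, b↔y, c↔x, and so on (the Atbash cipher).
Undoing it on tozhh: t↔g, o↔l, z↔a, h↔s, h↔s.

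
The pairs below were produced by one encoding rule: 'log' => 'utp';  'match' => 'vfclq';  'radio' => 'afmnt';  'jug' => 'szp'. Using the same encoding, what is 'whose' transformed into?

The shift depends on letter class: consonant l→u is +9, but vowel o→t is +5. Two shifts are in play — +5 for a/e/i/o/u, +9 for every other letter.
Applying it to whose: w(cons)+9=f, h(cons)+9=q, o(vowel)+5=t, s(cons)+9=b, e(vowel)+5=j.

fqtbj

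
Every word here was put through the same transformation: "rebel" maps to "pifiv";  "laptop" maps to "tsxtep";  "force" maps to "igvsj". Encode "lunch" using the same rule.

lgryp

Two steps: reverse the string, then apply a Caesar shift of +4.
On lunch: reverse → hcnul; then shift: h+4=l, c+4=g, n+4=r, u+4=y, l+4=p.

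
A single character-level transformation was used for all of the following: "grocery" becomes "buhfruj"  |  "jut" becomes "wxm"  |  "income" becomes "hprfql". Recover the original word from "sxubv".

syrup

The output letters match the input read backwards, each shifted +3: grocery reversed is yrecorg. Two steps: reverse the string, then apply a Caesar shift of +3.
Decoding sxubv: shift back: s−3=p, x−3=u, u−3=r, b−3=y, v−3=s → purys; then reverse → syrup.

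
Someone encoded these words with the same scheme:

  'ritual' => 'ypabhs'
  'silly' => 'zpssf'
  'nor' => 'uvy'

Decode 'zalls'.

Compare letters: r→y is +7, i→p is +7, t→a is +7 — a constant shift. This is a Caesar cipher with shift 7.
Reversing it on zalls: z−7=s, a−7=t, l−7=e, l−7=e, s−7=l.

steel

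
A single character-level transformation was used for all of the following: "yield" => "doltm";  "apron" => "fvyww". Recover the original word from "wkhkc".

react

In yield: y→d is +5, i→o is +6, e→l is +7, l→t is +8 — the shift increases by 1 each position. Each letter shifts forward by (position + 5), i.e. 5, 6, 7, … — the shift grows by one for each successive letter.
Reversing it on wkhkc: w−5=r, k−6=e, h−7=a, k−8=c, c−9=t.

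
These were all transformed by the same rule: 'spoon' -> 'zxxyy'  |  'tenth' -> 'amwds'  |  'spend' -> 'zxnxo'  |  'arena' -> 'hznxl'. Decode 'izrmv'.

Each letter shifts forward by (position + 7), i.e. 7, 8, 9, … — the shift grows by one for each successive letter.
Decoding izrmv: i−7=b, z−8=r, r−9=i, m−10=c, v−11=k.

brick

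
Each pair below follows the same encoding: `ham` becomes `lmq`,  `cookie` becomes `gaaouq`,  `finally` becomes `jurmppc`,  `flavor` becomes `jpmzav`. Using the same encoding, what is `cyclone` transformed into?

The shift depends on letter class: consonant h→l is +4, but vowel a→m is +12. Two shifts are in play — +12 for a/e/i/o/u, +4 for every other letter.
Applying it to cyclone: c(cons)+4=g, y(cons)+4=c, c(cons)+4=g, l(cons)+4=p, o(vowel)+12=a, n(cons)+4=r, e(vowel)+12=q.

gcgparq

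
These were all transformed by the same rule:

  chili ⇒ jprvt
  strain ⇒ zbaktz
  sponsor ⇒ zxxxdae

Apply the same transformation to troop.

azxya

In chili: c→j is +7, h→p is +8, i→r is +9, l→v is +10 — the shift increases by 1 each position. The shift increases by 1 at each position, starting from +7: 7, 8, 9, ….
For troop: t+7=a, r+8=z, o+9=x, o+10=y, p+11=a.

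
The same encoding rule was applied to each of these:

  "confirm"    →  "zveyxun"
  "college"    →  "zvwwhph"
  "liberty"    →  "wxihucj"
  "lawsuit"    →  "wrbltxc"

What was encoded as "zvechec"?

c(2)→z(25) and o(14)→v(21) fit y≡17x+17 (mod 26); the inverse of 17 mod 26 is 23. This is an affine cipher: with a=0,…,z=25, each position x becomes (17x+17) mod 26.
Decoding zvechec: z(25)→23·(25−17)≡2=c; v(21)→23·(21−17)≡14=o; e(4)→23·(4−17)≡13=n; c(2)→23·(2−17)≡19=t; h(7)→23·(7−17)≡4=e; e(4)→23·(4−17)≡13=n; c(2)→23·(2−17)≡19=t (all mod 26).

content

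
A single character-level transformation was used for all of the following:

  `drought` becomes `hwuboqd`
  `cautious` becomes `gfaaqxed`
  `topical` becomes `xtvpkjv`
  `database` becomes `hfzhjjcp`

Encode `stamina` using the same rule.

In drought: d→h is +4, r→w is +5, o→u is +6, u→b is +7 — the shift increases by 1 each position. Letter i (0-indexed) is shifted by i+4, so successive shifts are 4, 5, 6, ….
On stamina: s+4=w, t+5=y, a+6=g, m+7=t, i+8=q, n+9=w, a+10=k.

wygtqwk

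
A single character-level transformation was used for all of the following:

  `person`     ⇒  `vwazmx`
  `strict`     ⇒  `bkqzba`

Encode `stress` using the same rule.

Read the word backwards and shift each letter +8.
For stress: reverse → sserts; then shift: s+8=a, s+8=a, e+8=m, r+8=z, t+8=b, s+8=a.

aamzba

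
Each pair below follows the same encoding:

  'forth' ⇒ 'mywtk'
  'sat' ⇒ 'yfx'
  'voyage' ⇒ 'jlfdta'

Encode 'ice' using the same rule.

The output letters match the input read backwards, each shifted +5: forth reversed is htrof. The word is reversed, then every letter is shifted forward by 5.
Applying it to ice: reverse → eci; then shift: e+5=j, c+5=h, i+5=n.

jhn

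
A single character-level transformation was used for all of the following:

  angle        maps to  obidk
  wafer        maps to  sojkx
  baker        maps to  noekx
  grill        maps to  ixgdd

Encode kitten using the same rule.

egvvkb

a(0)→o(14) and n(13)→b(1) fit y≡25x+14 (mod 26); the inverse of 25 mod 26 is 25. This is an affine cipher: with a=0,…,z=25, each position x becomes (25x+14) mod 26.
For kitten: k(10)→25·10+14≡4=e; i(8)→25·8+14≡6=g; t(19)→25·19+14≡21=v; t(19)→25·19+14≡21=v; e(4)→25·4+14≡10=k; n(13)→25·13+14≡1=b (all mod 26).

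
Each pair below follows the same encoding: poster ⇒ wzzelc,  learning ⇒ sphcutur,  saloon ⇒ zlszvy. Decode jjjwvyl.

It's a Vigenère-style cipher with numeric key [7,11]: position i shifts by key[i mod 2].
Decoding jjjwvyl: j−7=c, j−11=y, j−7=c, w−11=l, v−7=o, y−11=n, l−7=e.

cyclone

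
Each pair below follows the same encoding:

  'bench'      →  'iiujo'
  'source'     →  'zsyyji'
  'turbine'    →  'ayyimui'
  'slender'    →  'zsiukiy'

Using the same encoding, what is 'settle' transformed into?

Two shifts are in play — +4 for a/e/i/o/u, +7 for every other letter.
For settle: s(cons)+7=z, e(vowel)+4=i, t(cons)+7=a, t(cons)+7=a, l(cons)+7=s, e(vowel)+4=i.

ziaasi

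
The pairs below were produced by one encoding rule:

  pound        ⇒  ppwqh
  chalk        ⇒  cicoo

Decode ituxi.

The shift increases by 1 at each position, starting from +0: 0, 1, 2, ….
Decoding ituxi: i−0=i, t−1=s, u−2=s, x−3=u, i−4=e.

issue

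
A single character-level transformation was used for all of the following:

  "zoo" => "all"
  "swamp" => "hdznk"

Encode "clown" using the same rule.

Each letter is replaced by its mirror in the alphabet: a↔z, b↔y, c↔x, and so on (the Atbash cipher).
Applying it to clown: c↔x, l↔o, o↔l, w↔d, n↔m.

xoldm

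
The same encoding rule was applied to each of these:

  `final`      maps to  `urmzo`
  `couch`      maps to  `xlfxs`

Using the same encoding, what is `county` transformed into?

xlfmgb

Each pair mirrors across the alphabet (f↔u, i↔r, n↔m): positions sum to 25. This is the alphabet-reversal cipher (Atbash): a becomes z, b becomes y, etc.
Applying it to county: c↔x, o↔l, u↔f, n↔m, t↔g, y↔b.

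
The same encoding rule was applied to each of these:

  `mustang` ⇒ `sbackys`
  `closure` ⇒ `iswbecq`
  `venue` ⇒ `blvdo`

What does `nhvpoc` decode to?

The shift increases by 1 at each position, starting from +6: 6, 7, 8, ….
Undoing it on nhvpoc: n−6=h, h−7=a, v−8=n, p−9=g, o−10=e, c−11=r.

hanger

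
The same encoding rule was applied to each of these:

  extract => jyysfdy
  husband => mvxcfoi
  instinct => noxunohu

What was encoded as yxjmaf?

Shifts by position in extract: pos 0: e→j (+5), pos 1: x→y (+1), pos 2: t→y (+5), pos 3: r→s (+1) — repeating every 2. A repeating key of period 2 is used — shifts +5, +1 over and over.
Decoding yxjmaf: y−5=t, x−1=w, j−5=e, m−1=l, a−5=v, f−1=e.

twelve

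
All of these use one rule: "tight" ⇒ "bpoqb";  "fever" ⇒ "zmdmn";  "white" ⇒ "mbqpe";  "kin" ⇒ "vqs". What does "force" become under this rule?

The output letters match the input read backwards, each shifted +8: tight reversed is thgit. Two steps: reverse the string, then apply a Caesar shift of +8.
Applying it to force: reverse → ecrof; then shift: e+8=m, c+8=k, r+8=z, o+8=w, f+8=n.

mkzwn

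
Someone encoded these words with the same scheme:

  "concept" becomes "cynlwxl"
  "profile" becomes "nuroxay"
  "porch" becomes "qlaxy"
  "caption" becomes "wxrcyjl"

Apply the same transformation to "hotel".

Read the word backwards and shift each letter +9.
For hotel: reverse → letoh; then shift: l+9=u, e+9=n, t+9=c, o+9=x, h+9=q.

uncxq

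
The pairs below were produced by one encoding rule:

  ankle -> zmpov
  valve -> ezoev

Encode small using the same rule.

Each pair mirrors across the alphabet (a↔z, n↔m, k↔p): positions sum to 25. Each letter is replaced by its mirror in the alphabet: a↔z, b↔y, c↔x, and so on (the Atbash cipher).
On small: s↔h, m↔n, a↔z, l↔o, l↔o.

hnzoo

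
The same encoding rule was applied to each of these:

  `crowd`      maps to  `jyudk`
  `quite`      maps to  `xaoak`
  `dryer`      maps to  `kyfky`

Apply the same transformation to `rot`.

The shift depends on letter class: consonant c→j is +7, but vowel o→u is +6. Two shifts are in play — +6 for a/e/i/o/u, +7 for every other letter.
For rot: r(cons)+7=y, o(vowel)+6=u, t(cons)+7=a.

yua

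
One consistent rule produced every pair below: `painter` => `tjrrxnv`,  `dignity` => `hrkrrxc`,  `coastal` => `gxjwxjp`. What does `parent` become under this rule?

tjvnrx

The shift depends on letter class: consonant p→t is +4, but vowel a→j is +9. The rule splits by letter class: vowels +9, consonants +4.
Applying it to parent: p(cons)+4=t, a(vowel)+9=j, r(cons)+4=v, e(vowel)+9=n, n(cons)+4=r, t(cons)+4=x.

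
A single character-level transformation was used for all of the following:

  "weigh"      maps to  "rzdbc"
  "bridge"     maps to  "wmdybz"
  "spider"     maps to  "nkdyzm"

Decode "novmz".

stare

Every letter moves 21 places later in the alphabet, wrapping around z→a.
Undoing it on novmz: n−21=s, o−21=t, v−21=a, m−21=r, z−21=e.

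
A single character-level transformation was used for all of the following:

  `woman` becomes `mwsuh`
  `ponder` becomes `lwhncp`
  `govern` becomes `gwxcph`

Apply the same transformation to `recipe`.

w(22)→m(12) and o(14)→w(22) fit y≡15x+20 (mod 26); the inverse of 15 mod 26 is 7. Treating letters as 0–25, the rule is x ↦ 15x + 20 (mod 26).
On recipe: r(17)→15·17+20≡15=p; e(4)→15·4+20≡2=c; c(2)→15·2+20≡24=y; i(8)→15·8+20≡10=k; p(15)→15·15+20≡11=l; e(4)→15·4+20≡2=c (all mod 26).

pcyklc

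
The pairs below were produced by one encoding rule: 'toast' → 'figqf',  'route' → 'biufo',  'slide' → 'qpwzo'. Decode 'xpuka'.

pluck

t(19)→f(5) and o(14)→i(8) fit y≡15x+6 (mod 26); the inverse of 15 mod 26 is 7. Treating letters as 0–25, the rule is x ↦ 15x + 6 (mod 26).
Decoding xpuka: x(23)→7·(23−6)≡15=p; p(15)→7·(15−6)≡11=l; u(20)→7·(20−6)≡20=u; k(10)→7·(10−6)≡2=c; a(0)→7·(0−6)≡10=k (all mod 26).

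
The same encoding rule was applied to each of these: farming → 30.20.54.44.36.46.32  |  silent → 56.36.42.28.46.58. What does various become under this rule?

62.20.54.36.48.60.56

Each letter becomes 2×(its alphabet position, a=1..z=26) + 18.
For various: v=22→62, a=1→20, r=18→54, i=9→36, o=15→48, u=21→60, s=19→56.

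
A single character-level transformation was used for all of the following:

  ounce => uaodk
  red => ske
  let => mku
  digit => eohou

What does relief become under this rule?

The shift depends on letter class: consonant n→o is +1, but vowel o→u is +6. Vowels shift forward by 6 and consonants shift forward by 1.
For relief: r(cons)+1=s, e(vowel)+6=k, l(cons)+1=m, i(vowel)+6=o, e(vowel)+6=k, f(cons)+1=g.

skmokg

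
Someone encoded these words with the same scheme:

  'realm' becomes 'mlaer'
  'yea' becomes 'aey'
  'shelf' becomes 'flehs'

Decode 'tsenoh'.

honest

The word is simply reversed.
Reversing it on tsenoh: then reverse → honest.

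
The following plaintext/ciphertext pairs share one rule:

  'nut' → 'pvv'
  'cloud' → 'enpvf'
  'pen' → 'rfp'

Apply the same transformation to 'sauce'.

Vowels shift forward by 1 and consonants shift forward by 2.
Applying it to sauce: s(cons)+2=u, a(vowel)+1=b, u(vowel)+1=v, c(cons)+2=e, e(vowel)+1=f.

ubvef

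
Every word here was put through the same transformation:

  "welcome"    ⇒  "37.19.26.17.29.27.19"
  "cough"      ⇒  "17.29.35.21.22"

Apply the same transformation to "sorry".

w is letter #23 and maps to 37: an offset of 14. Each letter is replaced by its alphabet position (a=1..z=26) + 14.
Applying it to sorry: s=19→33, o=15→29, r=18→32, r=18→32, y=25→39.

33.29.32.32.39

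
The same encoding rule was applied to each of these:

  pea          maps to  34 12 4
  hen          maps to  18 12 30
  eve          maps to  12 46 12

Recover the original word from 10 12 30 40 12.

dense

p(#16)→34 and e(#5)→12: differences scale by 2, so n = 2·pos + 2. Each letter becomes 2×(its alphabet position, a=1..z=26) + 2.
Reversing it on 10 12 30 40 12: 10→(10−2)÷2=4=d, 12→(12−2)÷2=5=e, 30→(30−2)÷2=14=n, 40→(40−2)÷2=19=s, 12→(12−2)÷2=5=e.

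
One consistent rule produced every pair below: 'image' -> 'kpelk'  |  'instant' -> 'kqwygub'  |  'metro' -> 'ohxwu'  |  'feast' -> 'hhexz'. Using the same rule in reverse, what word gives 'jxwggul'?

husband

In image: i→k is +2, m→p is +3, a→e is +4, g→l is +5 — the shift increases by 1 each position. Each letter shifts forward by (position + 2), i.e. 2, 3, 4, … — the shift grows by one for each successive letter.
Decoding jxwggul: j−2=h, x−3=u, w−4=s, g−5=b, g−6=a, u−7=n, l−8=d.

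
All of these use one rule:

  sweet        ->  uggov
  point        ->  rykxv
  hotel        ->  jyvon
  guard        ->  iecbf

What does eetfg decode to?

curve

Shifts by position in sweet: pos 0: s→u (+2), pos 1: w→g (+10), pos 2: e→g (+2), pos 3: e→o (+10) — repeating every 2. It's a Vigenère-style cipher with numeric key [2,10]: position i shifts by key[i mod 2].
Reversing it on eetfg: e−2=c, e−10=u, t−2=r, f−10=v, g−2=e.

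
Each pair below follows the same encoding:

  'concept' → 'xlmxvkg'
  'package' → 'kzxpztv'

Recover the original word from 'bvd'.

yew

Each letter is replaced by its mirror in the alphabet: a↔z, b↔y, c↔x, and so on (the Atbash cipher).
Reversing it on bvd: b↔y, v↔e, d↔w.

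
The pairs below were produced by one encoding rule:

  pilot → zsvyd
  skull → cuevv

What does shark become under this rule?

crkbu

Compare letters: p→z is +10, i→s is +10, l→v is +10 — a constant shift. It's a constant shift of +10 (ROT10).
For shark: s+10=c, h+10=r, a+10=k, r+10=b, k+10=u.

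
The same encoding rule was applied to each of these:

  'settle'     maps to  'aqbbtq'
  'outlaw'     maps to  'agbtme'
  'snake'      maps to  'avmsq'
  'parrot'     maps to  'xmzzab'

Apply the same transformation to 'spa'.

axm

The shift depends on letter class: consonant s→a is +8, but vowel e→q is +12. The rule splits by letter class: vowels +12, consonants +8.
On spa: s(cons)+8=a, p(cons)+8=x, a(vowel)+12=m.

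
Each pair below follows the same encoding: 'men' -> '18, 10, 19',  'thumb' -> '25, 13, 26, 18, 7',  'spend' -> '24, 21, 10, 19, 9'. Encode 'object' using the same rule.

Each letter is replaced by its alphabet position (a=1..z=26) + 5.
On object: o=15→20, b=2→7, j=10→15, e=5→10, c=3→8, t=20→25.

20, 7, 15, 10, 8, 25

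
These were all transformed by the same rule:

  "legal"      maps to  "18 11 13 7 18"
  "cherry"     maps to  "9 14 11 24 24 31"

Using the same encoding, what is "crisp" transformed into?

9 24 15 25 22

l is letter #12 and maps to 18: an offset of 6. The number is (letter's place in the alphabet, a=1) + 6.
For crisp: c=3→9, r=18→24, i=9→15, s=19→25, p=16→22.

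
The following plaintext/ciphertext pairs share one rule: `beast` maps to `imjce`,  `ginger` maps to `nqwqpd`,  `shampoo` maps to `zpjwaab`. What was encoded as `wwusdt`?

polish

In beast: b→i is +7, e→m is +8, a→j is +9, s→c is +10 — the shift increases by 1 each position. Letter i (0-indexed) is shifted by i+7, so successive shifts are 7, 8, 9, ….
Undoing it on wwusdt: w−7=p, w−8=o, u−9=l, s−10=i, d−11=s, t−12=h.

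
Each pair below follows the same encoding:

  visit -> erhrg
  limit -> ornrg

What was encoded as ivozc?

relax

Each letter is replaced by its mirror in the alphabet: a↔z, b↔y, c↔x, and so on (the Atbash cipher).
Decoding ivozc: i↔r, v↔e, o↔l, z↔a, c↔x.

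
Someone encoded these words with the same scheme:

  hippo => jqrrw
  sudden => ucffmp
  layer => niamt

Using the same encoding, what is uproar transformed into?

The shift depends on letter class: consonant h→j is +2, but vowel i→q is +8. The rule splits by letter class: vowels +8, consonants +2.
On uproar: u(vowel)+8=c, p(cons)+2=r, r(cons)+2=t, o(vowel)+8=w, a(vowel)+8=i, r(cons)+2=t.

crtwit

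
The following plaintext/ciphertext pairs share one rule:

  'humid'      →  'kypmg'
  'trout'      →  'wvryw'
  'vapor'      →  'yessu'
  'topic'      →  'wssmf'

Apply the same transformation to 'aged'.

The shifts repeat in a cycle of length 2: positions 0,1,… shift by +3, +4, then the pattern repeats.
On aged: a+3=d, g+4=k, e+3=h, d+4=h.

dkhh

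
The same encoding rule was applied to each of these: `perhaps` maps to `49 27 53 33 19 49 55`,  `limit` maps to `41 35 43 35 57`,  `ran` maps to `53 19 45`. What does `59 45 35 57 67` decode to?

Each letter becomes 2×(its alphabet position, a=1..z=26) + 17.
Undoing it on 59 45 35 57 67: 59→(59−17)÷2=21=u, 45→(45−17)÷2=14=n, 35→(35−17)÷2=9=i, 57→(57−17)÷2=20=t, 67→(67−17)÷2=25=y.

unity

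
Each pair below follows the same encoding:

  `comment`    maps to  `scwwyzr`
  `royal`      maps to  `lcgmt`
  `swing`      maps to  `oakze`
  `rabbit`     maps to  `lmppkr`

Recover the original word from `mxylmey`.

average

c(2)→s(18) and o(14)→c(2) fit y≡3x+12 (mod 26); the inverse of 3 mod 26 is 9. Treating letters as 0–25, the rule is x ↦ 3x + 12 (mod 26).
Undoing it on mxylmey: m(12)→9·(12−12)≡0=a; x(23)→9·(23−12)≡21=v; y(24)→9·(24−12)≡4=e; l(11)→9·(11−12)≡17=r; m(12)→9·(12−12)≡0=a; e(4)→9·(4−12)≡6=g; y(24)→9·(24−12)≡4=e (all mod 26).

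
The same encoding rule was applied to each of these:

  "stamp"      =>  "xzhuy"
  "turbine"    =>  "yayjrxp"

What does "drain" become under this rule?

Each letter shifts forward by (position + 5), i.e. 5, 6, 7, … — the shift grows by one for each successive letter.
For drain: d+5=i, r+6=x, a+7=h, i+8=q, n+9=w.

ixhqw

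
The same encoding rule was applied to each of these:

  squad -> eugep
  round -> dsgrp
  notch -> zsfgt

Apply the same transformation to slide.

The shifts repeat in a cycle of length 2: positions 0,1,… shift by +12, +4, then the pattern repeats.
For slide: s+12=e, l+4=p, i+12=u, d+4=h, e+12=q.

epuhq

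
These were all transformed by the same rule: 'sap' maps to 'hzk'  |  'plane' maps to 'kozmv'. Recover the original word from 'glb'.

toy

Each pair mirrors across the alphabet (s↔h, a↔z, p↔k): positions sum to 25. This is the alphabet-reversal cipher (Atbash): a becomes z, b becomes y, etc.
Reversing it on glb: g↔t, l↔o, b↔y.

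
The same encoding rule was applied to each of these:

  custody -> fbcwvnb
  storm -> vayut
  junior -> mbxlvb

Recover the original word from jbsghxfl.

Shifts by position in custody: pos 0: c→f (+3), pos 1: u→b (+7), pos 2: s→c (+10), pos 3: t→w (+3), pos 4: o→v (+7), pos 5: d→n (+10) — repeating every 3. A repeating key of period 3 is used — shifts +3, +7, +10 over and over.
Undoing it on jbsghxfl: j−3=g, b−7=u, s−10=i, g−3=d, h−7=a, x−10=n, f−3=c, l−7=e.

guidance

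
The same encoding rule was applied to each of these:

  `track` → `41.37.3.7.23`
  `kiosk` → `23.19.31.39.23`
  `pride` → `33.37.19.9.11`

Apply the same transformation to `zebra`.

53.11.5.37.3

t(#20)→41 and r(#18)→37: differences scale by 2, so n = 2·pos + 1. The formula is n = 2×(alphabet index, a=1) + 1.
Applying it to zebra: z=26→53, e=5→11, b=2→5, r=18→37, a=1→3.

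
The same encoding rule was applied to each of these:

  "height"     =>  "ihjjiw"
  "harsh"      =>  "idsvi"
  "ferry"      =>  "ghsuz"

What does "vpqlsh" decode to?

The shifts repeat in a cycle of length 2: positions 0,1,… shift by +1, +3, then the pattern repeats.
Decoding vpqlsh: v−1=u, p−3=m, q−1=p, l−3=i, s−1=r, h−3=e.

umpire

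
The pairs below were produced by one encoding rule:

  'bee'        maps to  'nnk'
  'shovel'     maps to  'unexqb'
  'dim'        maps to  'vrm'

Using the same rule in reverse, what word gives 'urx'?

oil

The output letters match the input read backwards, each shifted +9: bee reversed is eeb. The word is reversed, then every letter is shifted forward by 9.
Reversing it on urx: shift back: u−9=l, r−9=i, x−9=o → lio; then reverse → oil.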